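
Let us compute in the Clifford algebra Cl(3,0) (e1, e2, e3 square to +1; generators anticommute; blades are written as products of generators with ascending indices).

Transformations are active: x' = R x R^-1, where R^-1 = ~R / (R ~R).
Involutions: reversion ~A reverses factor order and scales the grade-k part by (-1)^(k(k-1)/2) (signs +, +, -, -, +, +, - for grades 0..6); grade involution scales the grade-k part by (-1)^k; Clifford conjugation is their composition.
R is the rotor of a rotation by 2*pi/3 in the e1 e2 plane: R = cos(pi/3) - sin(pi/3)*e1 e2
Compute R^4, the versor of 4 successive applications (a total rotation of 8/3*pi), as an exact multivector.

Half-angle bookkeeping: 4 applications in e1 e2 add up to rotor phase 4*pi/3 = 4*pi/3, so R^4 = cos(4*pi/3) - sin(4*pi/3)*e1 e2.
cos(4*pi/3) = -1/2 and sin(4*pi/3) = -sqrt(3)/2, so R^4 = -1/2 + sqrt(3)/2*e1 e2. The net rotation is 2/3*pi (after discarding 1 full turn, each of which contributes a factor -1 to the rotor); the rotor keeps the half-angle phase exactly.
Answer: -1/2 + sqrt(3)/2*e1 e2


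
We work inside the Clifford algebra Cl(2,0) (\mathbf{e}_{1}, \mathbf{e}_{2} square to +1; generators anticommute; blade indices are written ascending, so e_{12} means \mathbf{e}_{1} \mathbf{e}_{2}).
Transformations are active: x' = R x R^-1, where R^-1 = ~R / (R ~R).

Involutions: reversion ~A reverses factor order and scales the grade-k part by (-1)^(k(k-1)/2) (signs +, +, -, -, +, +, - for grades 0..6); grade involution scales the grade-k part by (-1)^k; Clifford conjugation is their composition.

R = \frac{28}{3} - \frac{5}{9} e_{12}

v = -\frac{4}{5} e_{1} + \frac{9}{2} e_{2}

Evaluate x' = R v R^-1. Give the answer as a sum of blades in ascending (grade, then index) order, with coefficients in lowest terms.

~R = \frac{28}{3} + \frac{5}{9} e_{12}, and R ~R = \frac{7081}{81}, so R^-1 = ~R / (\frac{7081}{81}).
R v = -\frac{299}{30} e_{1} + \frac{374}{9} e_{2}
Answer: -\frac{47024}{35405} e_{1} + \frac{61935}{14162} e_{2}


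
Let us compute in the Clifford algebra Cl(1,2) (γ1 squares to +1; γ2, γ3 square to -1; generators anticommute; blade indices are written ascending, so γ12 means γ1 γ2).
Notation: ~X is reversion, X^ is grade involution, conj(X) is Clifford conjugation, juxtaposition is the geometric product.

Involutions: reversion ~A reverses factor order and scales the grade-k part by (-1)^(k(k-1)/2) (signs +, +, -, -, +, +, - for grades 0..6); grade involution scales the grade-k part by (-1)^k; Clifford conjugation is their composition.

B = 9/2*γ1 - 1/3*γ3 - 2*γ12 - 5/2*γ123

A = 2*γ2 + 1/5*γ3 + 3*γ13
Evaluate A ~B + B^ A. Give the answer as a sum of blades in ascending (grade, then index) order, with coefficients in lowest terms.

first term: 1/15 + 5*γ1 - 15/2*γ2 - 27/2*γ3 - 19/2*γ12 + 41/10*γ13 + 16/3*γ23 + 2/5*γ123
second term: -1/15 + 5*γ1 - 15/2*γ2 - 27/2*γ3 - 19/2*γ12 + 41/10*γ13 + 16/3*γ23 - 2/5*γ123
Answer: 10*γ1 - 15*γ2 - 27*γ3 - 19*γ12 + 41/5*γ13 + 32/3*γ23


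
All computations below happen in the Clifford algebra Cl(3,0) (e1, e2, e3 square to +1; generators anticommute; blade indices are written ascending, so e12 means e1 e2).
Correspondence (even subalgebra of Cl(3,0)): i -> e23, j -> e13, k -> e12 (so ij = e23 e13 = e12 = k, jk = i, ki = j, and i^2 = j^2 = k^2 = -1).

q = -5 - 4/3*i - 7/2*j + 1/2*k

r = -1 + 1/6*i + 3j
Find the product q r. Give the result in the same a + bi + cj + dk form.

In blades: q = -5 + 1/2*e12 - 7/2*e13 - 4/3*e23, r = -1 + 3*e13 + 1/6*e23.
Distribute q over r term by term (generator squares from the signature, products reordered to ascending indices): (-5)*r = 5 - 15*e13 - 5/6*e23; (1/2*e12)*r = -1/2*e12 + 1/12*e13 - 3/2*e23; (-7/2*e13)*r = 21/2 + 7/12*e12 + 7/2*e13; (-4/3*e23)*r = 2/9 - 4*e12 + 4/3*e23.
Sum: 283/18 - 47/12*e12 - 137/12*e13 - e23; translating back through the correspondence:
Answer: 283/18 - i - 137/12*j - 47/12*k


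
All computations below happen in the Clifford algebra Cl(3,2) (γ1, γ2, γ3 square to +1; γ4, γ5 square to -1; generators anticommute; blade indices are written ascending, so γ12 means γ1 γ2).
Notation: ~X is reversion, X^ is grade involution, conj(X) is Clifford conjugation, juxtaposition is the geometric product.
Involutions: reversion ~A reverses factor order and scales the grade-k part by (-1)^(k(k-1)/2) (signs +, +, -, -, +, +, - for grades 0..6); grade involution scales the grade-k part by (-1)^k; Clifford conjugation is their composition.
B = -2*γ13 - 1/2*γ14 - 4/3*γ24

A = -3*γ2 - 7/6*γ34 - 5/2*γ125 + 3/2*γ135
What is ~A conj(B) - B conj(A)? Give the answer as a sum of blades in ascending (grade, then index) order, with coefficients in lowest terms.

first term: -4*γ4 + 3*γ5 - 7/12*γ13 - 7/3*γ14 - 14/9*γ23 + 6*γ123 + 3/2*γ124 + 10/3*γ145 - 5*γ235 - 5/4*γ245 + 3/4*γ345 + 2*γ12345
second term: 4*γ4 + 3*γ5 - 7/12*γ13 - 7/3*γ14 - 14/9*γ23 + 6*γ123 + 3/2*γ124 - 10/3*γ145 + 5*γ235 + 5/4*γ245 - 3/4*γ345 + 2*γ12345
Answer: -8*γ4 + 20/3*γ145 - 10*γ235 - 5/2*γ245 + 3/2*γ345


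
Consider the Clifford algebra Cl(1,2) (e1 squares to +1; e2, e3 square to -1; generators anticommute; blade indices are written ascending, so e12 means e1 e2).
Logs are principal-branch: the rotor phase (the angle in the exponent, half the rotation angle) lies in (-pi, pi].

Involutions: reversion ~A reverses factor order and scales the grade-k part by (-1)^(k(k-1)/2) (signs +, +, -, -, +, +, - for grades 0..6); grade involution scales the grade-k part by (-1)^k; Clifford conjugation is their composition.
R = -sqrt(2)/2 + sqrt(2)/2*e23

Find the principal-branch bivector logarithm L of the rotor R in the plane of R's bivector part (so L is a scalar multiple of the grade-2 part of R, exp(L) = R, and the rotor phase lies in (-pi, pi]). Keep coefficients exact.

The scalar part of R is -sqrt(2)/2, which fixes the principal-branch rotor phase; the unit plane is then the bivector part divided by the sine of that phase, and L is that plane scaled by the phase.
Concretely: cos(phase) = -sqrt(2)/2 gives phase = ±3*pi/4, and since phase/sin(phase) is even the sign is immaterial: L = (phase/sin(phase)) * <R>_2 = (3*sqrt(2)*pi/4) * <R>_2.
Answer: 3*pi/4*e23


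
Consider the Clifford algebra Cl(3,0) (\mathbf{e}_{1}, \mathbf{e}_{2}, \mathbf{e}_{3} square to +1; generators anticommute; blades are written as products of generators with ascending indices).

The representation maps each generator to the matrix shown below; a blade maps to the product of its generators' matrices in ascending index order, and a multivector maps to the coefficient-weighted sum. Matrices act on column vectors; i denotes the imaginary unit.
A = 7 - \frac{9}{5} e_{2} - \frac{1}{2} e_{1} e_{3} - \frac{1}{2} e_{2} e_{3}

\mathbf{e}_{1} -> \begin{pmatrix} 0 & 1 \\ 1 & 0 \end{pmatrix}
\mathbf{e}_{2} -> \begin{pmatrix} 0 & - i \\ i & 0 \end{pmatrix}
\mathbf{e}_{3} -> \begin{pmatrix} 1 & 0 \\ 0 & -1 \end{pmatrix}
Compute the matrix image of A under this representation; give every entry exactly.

Bivector images (products of the table entries): rho(e_{1} e_{3}) = rho(\mathbf{e}_{1})rho(\mathbf{e}_{3}) = \begin{pmatrix} 0 & -1 \\ 1 & 0 \end{pmatrix}; rho(e_{2} e_{3}) = rho(\mathbf{e}_{2})rho(\mathbf{e}_{3}) = \begin{pmatrix} 0 & i \\ i & 0 \end{pmatrix}.
M = (7)*1 + (-\frac{9}{5})*rho(e_{2}) + (-\frac{1}{2})*rho(e_{1} e_{3}) + (-\frac{1}{2})*rho(e_{2} e_{3}), summed entrywise (1 is the identity matrix):
Answer: \begin{pmatrix} 7 & \frac{1}{2} + \frac{13 i}{10} \\ - \frac{1}{2} - \frac{23 i}{10} & 7 \end{pmatrix}


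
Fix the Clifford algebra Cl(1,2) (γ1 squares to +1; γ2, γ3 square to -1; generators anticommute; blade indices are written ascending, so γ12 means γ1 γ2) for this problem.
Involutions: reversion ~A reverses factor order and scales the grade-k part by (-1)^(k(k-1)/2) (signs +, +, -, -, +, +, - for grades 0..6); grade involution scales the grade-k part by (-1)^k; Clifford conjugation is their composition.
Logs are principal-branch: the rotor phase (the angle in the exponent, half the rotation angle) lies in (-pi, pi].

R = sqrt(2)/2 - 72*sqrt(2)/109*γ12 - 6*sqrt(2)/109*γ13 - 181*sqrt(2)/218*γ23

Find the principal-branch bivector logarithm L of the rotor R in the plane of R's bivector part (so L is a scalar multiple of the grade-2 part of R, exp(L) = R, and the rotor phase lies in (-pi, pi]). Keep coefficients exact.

The scalar part of R is sqrt(2)/2, which pins the rotor phase on the principal branch; dividing the bivector part by the sine of that phase recovers the unit plane, and L is the phase times that plane.
Concretely: cos(phase) = sqrt(2)/2 gives phase = ±pi/4, and since phase/sin(phase) is even the sign is immaterial: L = (phase/sin(phase)) * <R>_2 = (sqrt(2)*pi/4) * <R>_2.
Answer: -36*pi/109*γ12 - 3*pi/109*γ13 - 181*pi/436*γ23


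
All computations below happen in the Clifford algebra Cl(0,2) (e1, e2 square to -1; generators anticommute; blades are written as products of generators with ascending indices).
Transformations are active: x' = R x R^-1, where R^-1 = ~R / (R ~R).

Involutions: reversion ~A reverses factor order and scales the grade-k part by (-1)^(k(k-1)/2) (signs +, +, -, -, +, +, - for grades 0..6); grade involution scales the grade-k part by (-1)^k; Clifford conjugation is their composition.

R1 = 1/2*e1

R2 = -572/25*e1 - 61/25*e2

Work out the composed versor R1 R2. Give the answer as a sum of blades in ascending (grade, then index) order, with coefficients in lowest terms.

Distribute over the terms of R1 (each basis-blade product reordered to ascending indices, repeated generators contracted through their squares):
(1/2*e1) R2 = 286/25 - 61/50*e1 e2
Answer: 286/25 - 61/50*e1 e2


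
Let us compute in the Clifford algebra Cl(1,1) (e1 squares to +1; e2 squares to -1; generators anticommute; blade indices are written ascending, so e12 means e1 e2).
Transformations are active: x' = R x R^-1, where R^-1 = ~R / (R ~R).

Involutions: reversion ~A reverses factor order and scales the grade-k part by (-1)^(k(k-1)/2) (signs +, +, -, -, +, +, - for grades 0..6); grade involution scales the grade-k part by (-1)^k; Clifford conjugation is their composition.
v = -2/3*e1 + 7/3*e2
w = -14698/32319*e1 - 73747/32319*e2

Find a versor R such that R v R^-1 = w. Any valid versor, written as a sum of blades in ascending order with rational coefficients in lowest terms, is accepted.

The midline construction: v and w both square to -5, so reflecting in their sum -36244/32319*e1 + 1664/32319*e2 exchanges them.
Answer: -36244/32319*e1 + 1664/32319*e2


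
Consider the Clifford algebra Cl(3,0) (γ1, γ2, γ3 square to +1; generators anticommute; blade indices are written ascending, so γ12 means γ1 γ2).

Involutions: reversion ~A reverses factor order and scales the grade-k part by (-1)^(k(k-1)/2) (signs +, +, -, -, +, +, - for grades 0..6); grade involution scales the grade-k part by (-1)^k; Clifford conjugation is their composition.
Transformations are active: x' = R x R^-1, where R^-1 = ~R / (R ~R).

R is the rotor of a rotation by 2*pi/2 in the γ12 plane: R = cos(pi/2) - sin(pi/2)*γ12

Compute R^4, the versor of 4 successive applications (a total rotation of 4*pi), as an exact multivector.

Because a rotor carries half the rotation angle, composing 4 copies of this γ12-plane rotor multiplies the phase: 4*(pi/2) = 2*pi, hence R^4 = cos(2*pi) - sin(2*pi)*γ12.
cos(2*pi) = 1 and sin(2*pi) = 0, so R^4 = 1. The total rotation 4*pi is 2 full turns, so every vector returns to itself, yet the rotor is +1, back on the identity sheet (an even number of 2*pi turns).
Answer: 1


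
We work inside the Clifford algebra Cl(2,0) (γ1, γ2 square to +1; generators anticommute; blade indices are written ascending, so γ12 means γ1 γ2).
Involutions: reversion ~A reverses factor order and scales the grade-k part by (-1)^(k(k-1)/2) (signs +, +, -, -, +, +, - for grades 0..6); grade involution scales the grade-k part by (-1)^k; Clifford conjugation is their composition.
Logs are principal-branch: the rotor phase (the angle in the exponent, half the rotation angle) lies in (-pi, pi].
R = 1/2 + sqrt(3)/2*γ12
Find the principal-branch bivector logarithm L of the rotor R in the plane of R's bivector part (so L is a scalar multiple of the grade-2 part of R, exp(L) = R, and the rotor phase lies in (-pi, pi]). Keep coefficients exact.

The scalar part of R is 1/2, which pins the rotor phase on the principal branch; dividing the bivector part by the sine of that phase recovers the unit plane, and L is the phase times that plane.
Concretely: cos(phase) = 1/2 gives phase = ±pi/3, and since phase/sin(phase) is even the sign is immaterial: L = (phase/sin(phase)) * <R>_2 = (2*sqrt(3)*pi/9) * <R>_2.
Answer: pi/3*γ12


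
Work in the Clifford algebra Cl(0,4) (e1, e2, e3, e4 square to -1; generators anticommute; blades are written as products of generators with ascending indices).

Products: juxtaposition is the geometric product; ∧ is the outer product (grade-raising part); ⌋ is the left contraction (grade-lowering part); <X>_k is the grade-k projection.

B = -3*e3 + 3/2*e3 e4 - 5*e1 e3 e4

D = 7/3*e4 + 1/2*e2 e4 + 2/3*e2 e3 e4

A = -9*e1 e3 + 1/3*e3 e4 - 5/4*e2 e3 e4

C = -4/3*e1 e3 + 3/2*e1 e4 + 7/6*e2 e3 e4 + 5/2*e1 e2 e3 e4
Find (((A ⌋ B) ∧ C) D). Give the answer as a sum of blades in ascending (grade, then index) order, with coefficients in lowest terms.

step 1: -1/2 + 5/3*e1 - 45*e4
step 2: 2/3*e1 e3 - 3/4*e1 e4 + 60*e1 e3 e4 - 7/12*e2 e3 e4 + 25/36*e1 e2 e3 e4
step 3: -7/18 + 239/108*e1 - 7/24*e3 - 323/8*e1 e2 - 10055/72*e1 e3 + 49/36*e2 e3 - 3361/108*e1 e2 e3 + 4/9*e1 e2 e4 + 14/9*e1 e3 e4 - 1/3*e1 e2 e3 e4
Answer: -7/18 + 239/108*e1 - 7/24*e3 - 323/8*e1 e2 - 10055/72*e1 e3 + 49/36*e2 e3 - 3361/108*e1 e2 e3 + 4/9*e1 e2 e4 + 14/9*e1 e3 e4 - 1/3*e1 e2 e3 e4


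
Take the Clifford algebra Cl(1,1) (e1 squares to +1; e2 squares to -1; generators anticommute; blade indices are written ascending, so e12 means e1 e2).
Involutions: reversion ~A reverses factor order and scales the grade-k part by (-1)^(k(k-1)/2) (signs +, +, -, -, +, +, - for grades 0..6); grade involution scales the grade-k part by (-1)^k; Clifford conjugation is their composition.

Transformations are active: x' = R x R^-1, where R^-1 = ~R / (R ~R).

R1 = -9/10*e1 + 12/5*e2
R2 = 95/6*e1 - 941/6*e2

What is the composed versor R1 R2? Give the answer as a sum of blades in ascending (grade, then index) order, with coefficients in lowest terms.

Distribute over the terms of R1 (each basis-blade product reordered to ascending indices, repeated generators contracted through their squares):
(-9/10*e1) R2 = -57/4 + 2823/20*e12
(12/5*e2) R2 = 1882/5 - 38*e12
Summing the partial products and collecting blades:
Answer: 7243/20 + 2063/20*e12


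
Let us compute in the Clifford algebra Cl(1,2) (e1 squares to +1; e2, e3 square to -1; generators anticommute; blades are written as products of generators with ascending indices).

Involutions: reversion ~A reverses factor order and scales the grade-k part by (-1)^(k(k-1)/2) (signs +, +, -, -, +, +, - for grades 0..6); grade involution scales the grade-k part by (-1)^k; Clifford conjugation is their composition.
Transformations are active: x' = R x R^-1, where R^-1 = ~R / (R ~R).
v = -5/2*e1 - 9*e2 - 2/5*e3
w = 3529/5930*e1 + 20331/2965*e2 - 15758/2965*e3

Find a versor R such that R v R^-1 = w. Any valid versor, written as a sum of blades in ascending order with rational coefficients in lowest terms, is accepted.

A norm check does it: q(v) = q(w) = -7491/100, hence R = v + w = -5648/2965*e1 - 6354/2965*e2 - 16944/2965*e3 realises the map — parallel part kept, (v - w)/2 negated, v carried to w.
Answer: -5648/2965*e1 - 6354/2965*e2 - 16944/2965*e3


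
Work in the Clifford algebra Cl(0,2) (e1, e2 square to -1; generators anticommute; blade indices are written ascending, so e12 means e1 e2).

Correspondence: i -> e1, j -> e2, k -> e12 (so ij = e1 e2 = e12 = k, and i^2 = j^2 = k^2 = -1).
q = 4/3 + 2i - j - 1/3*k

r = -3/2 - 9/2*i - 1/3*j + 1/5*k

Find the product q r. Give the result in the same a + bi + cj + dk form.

In blades: q = 4/3 + 2*e1 - e2 - 1/3*e12, r = -3/2 - 9/2*e1 - 1/3*e2 + 1/5*e12.
Distribute q over r term by term (generator squares from the signature, products reordered to ascending indices): (4/3)*r = -2 - 6*e1 - 4/9*e2 + 4/15*e12; (2*e1)*r = 9 - 3*e1 - 2/5*e2 - 2/3*e12; (-e2)*r = -1/3 - 1/5*e1 + 3/2*e2 - 9/2*e12; (-1/3*e12)*r = 1/15 - 1/9*e1 + 3/2*e2 + 1/2*e12.
Sum: 101/15 - 419/45*e1 + 97/45*e2 - 22/5*e12; translating back through the correspondence:
Answer: 101/15 - 419/45*i + 97/45*j - 22/5*k


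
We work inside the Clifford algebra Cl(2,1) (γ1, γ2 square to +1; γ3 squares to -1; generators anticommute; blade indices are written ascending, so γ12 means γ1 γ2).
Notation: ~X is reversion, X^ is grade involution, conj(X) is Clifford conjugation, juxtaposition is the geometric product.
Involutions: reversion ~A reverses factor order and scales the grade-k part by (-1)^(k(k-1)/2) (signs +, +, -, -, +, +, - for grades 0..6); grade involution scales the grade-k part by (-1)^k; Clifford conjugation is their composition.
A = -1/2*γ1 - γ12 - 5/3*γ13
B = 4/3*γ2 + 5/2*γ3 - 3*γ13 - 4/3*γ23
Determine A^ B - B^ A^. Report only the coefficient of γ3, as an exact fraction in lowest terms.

first term: 5 + 17/6*γ1 - 3/2*γ3 + 26/9*γ12 + 31/12*γ13 - 3*γ23 - 17/18*γ123
second term: 5 + 17/6*γ1 + 3/2*γ3 - 14/9*γ12 - 1/12*γ13 + 3*γ23 - 7/18*γ123
Answer: -3


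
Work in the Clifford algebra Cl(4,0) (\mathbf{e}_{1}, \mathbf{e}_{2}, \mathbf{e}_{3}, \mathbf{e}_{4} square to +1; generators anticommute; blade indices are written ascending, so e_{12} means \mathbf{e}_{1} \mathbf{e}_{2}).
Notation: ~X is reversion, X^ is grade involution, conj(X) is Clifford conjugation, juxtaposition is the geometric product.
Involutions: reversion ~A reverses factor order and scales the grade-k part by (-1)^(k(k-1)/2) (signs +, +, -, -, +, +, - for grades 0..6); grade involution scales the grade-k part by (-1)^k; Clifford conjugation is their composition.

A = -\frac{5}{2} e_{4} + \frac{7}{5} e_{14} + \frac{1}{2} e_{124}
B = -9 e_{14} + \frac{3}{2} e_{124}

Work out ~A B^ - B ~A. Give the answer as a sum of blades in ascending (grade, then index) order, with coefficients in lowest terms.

first term: -\frac{267}{20} - \frac{45}{2} e_{1} + \frac{33}{5} e_{2} + \frac{15}{4} e_{12}
second term: -\frac{237}{20} + \frac{45}{2} e_{1} + \frac{12}{5} e_{2} - \frac{15}{4} e_{12}
Answer: -\frac{3}{2} - 45 e_{1} + \frac{21}{5} e_{2} + \frac{15}{2} e_{12}


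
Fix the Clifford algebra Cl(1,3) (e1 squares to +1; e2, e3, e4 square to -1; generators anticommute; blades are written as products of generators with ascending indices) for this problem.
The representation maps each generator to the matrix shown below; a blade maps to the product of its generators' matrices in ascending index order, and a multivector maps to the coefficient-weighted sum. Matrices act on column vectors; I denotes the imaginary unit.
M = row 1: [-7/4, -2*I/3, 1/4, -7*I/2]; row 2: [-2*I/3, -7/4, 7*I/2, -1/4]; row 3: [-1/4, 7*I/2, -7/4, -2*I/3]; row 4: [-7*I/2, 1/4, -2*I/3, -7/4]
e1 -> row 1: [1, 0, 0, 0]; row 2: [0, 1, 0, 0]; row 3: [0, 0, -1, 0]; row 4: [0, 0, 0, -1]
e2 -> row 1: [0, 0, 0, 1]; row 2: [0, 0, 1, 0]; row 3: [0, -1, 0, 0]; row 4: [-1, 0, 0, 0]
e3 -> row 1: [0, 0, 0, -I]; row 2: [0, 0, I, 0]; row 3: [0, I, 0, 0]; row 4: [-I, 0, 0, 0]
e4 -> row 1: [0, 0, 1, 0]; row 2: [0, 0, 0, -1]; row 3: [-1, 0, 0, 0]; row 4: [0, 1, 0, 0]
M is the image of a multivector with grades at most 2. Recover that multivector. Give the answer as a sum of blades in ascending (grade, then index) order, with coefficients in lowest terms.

Method: the blade images are trace-orthogonal — tr(rho(e_A) rho(e_B)^-1) = 4 if A = B and 0 otherwise — and rho(e_A)^-1 = (e_A)^2 * rho(e_A) with (e_A)^2 = +1 or -1, so the coefficient of e_A in the preimage is (e_A)^2 * tr(M rho(e_A))/4.
Nonzero projections over blades of grade <= 2: 1: (1)^2 = +1, tr(M 1) = -7, coefficient -7/4; e3: (e3)^2 = -1, tr(M rho(e3)) = -14, coefficient 7/2; e4: (e4)^2 = -1, tr(M rho(e4)) = -1, coefficient 1/4; e3 e4: (e3 e4)^2 = -1, tr(M rho(e3 e4)) = -8/3, coefficient 2/3. Every other blade of grade <= 2 projects to 0.
Answer: -7/4 + 7/2*e3 + 1/4*e4 + 2/3*e3 e4


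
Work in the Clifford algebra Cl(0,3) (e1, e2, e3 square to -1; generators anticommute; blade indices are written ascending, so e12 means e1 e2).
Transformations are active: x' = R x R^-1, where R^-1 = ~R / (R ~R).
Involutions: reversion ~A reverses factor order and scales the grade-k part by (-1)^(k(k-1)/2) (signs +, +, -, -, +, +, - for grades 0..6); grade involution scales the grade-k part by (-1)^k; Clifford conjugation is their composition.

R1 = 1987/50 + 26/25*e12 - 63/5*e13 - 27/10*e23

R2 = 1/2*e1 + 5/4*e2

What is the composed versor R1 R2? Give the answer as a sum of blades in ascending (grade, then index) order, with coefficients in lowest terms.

Distribute over the terms of R2 (each basis-blade product reordered to ascending indices, repeated generators contracted through their squares):
R1 (1/2*e1) = 1987/100*e1 + 13/25*e2 - 63/10*e3 - 27/20*e123
R1 (5/4*e2) = -13/10*e1 + 1987/40*e2 - 27/8*e3 + 63/4*e123
Summing the partial products and collecting blades:
Answer: 1857/100*e1 + 10039/200*e2 - 387/40*e3 + 72/5*e123


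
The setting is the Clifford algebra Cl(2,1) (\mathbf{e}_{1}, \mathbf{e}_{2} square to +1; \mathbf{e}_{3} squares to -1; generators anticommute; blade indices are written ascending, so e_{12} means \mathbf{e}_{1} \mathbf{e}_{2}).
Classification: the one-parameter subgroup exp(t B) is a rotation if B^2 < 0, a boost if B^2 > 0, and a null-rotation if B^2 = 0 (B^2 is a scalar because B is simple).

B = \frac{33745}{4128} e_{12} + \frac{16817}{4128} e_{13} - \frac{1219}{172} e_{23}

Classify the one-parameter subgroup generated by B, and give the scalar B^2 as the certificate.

B^2 term by term: the squares give (\frac{33745}{4128})^2*(e_{12})^2 + (\frac{16817}{4128})^2*(e_{13})^2 + (-\frac{1219}{172})^2*(e_{23})^2 = \frac{1138725025}{17040384}*(-1) + \frac{282811489}{17040384}*(+1) + \frac{1485961}{29584}*(+1) = 0 (each basis 2-blade squares to minus the product of its generators' squares); cross terms between blades sharing an index anticommute and cancel. So B^2 = 0.
Answer: null-rotation, certificate B^2 = 0. One invariant decides it: the square 0 survives every conjugation, and its sign is exactly the classification.


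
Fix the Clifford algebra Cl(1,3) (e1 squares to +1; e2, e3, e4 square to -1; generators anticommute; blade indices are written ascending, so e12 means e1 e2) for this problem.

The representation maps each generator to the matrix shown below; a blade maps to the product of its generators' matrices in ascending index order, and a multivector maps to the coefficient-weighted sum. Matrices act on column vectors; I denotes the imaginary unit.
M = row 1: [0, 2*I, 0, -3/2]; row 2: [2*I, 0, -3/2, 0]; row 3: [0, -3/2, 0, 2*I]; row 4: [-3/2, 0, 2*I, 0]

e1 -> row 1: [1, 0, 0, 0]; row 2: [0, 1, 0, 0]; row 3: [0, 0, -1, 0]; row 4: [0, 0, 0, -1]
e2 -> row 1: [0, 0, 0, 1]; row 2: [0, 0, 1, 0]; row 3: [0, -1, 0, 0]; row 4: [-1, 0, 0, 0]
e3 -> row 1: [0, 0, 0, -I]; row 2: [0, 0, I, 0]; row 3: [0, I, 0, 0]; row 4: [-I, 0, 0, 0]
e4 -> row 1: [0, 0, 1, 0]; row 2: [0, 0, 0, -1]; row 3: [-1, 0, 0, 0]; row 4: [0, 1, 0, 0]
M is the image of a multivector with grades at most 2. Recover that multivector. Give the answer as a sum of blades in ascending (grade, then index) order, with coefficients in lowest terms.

Method: the blade images are trace-orthogonal — tr(rho(e_A) rho(e_B)^-1) = 4 if A = B and 0 otherwise — and rho(e_A)^-1 = (e_A)^2 * rho(e_A) with (e_A)^2 = +1 or -1, so the coefficient of e_A in the preimage is (e_A)^2 * tr(M rho(e_A))/4.
Nonzero projections over blades of grade <= 2: e12: (e12)^2 = +1, tr(M rho(e12)) = -6, coefficient -3/2; e34: (e34)^2 = -1, tr(M rho(e34)) = 8, coefficient -2. Every other blade of grade <= 2 projects to 0.
Answer: -3/2*e12 - 2*e34


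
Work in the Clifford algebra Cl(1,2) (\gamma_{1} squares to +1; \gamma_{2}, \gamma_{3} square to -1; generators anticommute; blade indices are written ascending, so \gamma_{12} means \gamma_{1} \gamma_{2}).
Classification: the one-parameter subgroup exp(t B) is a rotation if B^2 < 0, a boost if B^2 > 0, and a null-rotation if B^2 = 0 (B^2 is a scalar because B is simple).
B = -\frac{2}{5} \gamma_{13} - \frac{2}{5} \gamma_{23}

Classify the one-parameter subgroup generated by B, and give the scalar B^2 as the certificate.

B^2 term by term: the squares give (-\frac{2}{5})^2*(\gamma_{13})^2 + (-\frac{2}{5})^2*(\gamma_{23})^2 = \frac{4}{25}*(+1) + \frac{4}{25}*(-1) = 0 (each basis 2-blade squares to minus the product of its generators' squares); cross terms between blades sharing an index anticommute and cancel. So B^2 = 0.
Answer: null-rotation, certificate B^2 = 0. The class reads off the invariant scalar 0 directly.


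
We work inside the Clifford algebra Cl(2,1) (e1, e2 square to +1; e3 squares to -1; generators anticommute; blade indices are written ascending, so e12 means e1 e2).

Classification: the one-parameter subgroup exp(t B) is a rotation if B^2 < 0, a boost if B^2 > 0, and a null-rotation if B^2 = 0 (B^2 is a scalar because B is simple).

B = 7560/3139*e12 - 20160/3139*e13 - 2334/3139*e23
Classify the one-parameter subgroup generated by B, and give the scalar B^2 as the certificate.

B^2 term by term: the squares give (7560/3139)^2*(e12)^2 + (-20160/3139)^2*(e13)^2 + (-2334/3139)^2*(e23)^2 = 57153600/9853321*(-1) + 406425600/9853321*(+1) + 5447556/9853321*(+1) = 36 (each basis 2-blade squares to minus the product of its generators' squares); cross terms between blades sharing an index anticommute and cancel. So B^2 = 36.
Answer: boost, certificate B^2 = 36. No conjugation can change B^2 = 36; the sign gives the class.


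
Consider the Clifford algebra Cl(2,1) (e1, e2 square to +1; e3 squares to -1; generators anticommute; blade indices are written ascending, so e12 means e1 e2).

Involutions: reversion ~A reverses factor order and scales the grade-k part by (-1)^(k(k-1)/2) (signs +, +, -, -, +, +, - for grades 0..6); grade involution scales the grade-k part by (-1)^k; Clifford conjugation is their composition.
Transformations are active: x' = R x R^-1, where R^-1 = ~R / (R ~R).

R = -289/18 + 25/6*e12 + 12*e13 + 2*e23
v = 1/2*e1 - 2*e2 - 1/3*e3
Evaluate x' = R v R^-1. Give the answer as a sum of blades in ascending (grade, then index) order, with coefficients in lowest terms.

~R = -289/18 - 25/6*e12 - 12*e13 - 2*e23, and R ~R = 20597/162, so R^-1 = ~R / (20597/162).
R v = -445/36*e1 + 1105/36*e2 + 181/54*e3 + 425/18*e123
Answer: 38704/20597*e1 - 53357/41194*e2 + 63913/61791*e3


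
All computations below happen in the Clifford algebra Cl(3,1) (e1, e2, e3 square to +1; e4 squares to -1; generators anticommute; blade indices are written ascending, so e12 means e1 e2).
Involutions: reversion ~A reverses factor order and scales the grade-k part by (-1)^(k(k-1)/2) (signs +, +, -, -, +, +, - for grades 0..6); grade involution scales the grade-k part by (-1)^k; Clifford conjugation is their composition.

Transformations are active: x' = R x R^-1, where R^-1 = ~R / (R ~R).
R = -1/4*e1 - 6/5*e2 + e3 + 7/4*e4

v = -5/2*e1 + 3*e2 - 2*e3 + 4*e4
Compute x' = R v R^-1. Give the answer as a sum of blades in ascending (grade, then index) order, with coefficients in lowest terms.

~R = -1/4*e1 - 6/5*e2 + e3 + 7/4*e4, and R ~R = -14/25, so R^-1 = ~R / (-14/25).
R v = -479/40 - 15/4*e12 + 3*e13 + 27/8*e14 - 3/5*e23 - 201/20*e24 + 15/2*e34
Answer: -1835/224*e1 - 1521/28*e2 + 2507/56*e3 + 2267/32*e4


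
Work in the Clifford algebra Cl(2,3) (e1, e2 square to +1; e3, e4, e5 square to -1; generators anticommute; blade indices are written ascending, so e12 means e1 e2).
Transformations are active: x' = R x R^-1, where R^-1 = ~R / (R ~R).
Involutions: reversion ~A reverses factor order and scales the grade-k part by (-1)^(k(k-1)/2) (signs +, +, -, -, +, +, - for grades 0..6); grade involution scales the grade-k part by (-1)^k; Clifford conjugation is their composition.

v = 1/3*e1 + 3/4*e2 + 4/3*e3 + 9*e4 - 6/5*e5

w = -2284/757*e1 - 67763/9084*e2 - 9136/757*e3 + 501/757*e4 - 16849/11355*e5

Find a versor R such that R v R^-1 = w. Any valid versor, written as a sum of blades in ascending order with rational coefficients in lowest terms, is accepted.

R = v + w = -6095/2271*e1 - 30475/4542*e2 - 24380/2271*e3 + 7314/757*e4 - 6095/2271*e5 works: the equal norms (-100253/1200) guarantee its sandwich swaps v into w.
Answer: -6095/2271*e1 - 30475/4542*e2 - 24380/2271*e3 + 7314/757*e4 - 6095/2271*e5


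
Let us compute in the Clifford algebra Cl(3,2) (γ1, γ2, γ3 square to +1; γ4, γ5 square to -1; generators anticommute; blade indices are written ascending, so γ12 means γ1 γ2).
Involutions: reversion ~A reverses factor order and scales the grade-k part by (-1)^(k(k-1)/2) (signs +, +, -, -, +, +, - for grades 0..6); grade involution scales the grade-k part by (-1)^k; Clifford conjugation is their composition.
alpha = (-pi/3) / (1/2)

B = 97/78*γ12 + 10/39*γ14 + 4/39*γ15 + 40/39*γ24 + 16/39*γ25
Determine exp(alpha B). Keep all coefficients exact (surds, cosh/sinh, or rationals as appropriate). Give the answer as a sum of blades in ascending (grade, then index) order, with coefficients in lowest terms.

B^2 term by term: the squares give (97/78)^2*(γ12)^2 + (10/39)^2*(γ14)^2 + (4/39)^2*(γ15)^2 + (40/39)^2*(γ24)^2 + (16/39)^2*(γ25)^2 = 9409/6084*(-1) + 100/1521*(+1) + 16/1521*(+1) + 1600/1521*(+1) + 256/1521*(+1) = -1/4 (each basis 2-blade squares to minus the product of its generators' squares); cross terms between blades sharing an index anticommute and cancel; the commuting (index-disjoint) pairs give grade-4 terms 2*c*c'*(blade product), which cancel blade by blade — γ1245: -320/1521 + 320/1521 = 0 — confirming B is simple. So B^2 = -1/4.
B^2 = -1/4 — B^2 < 0, so the exponential closes trigonometrically: l = 1/2, alpha*l = -pi/3, so exp(alpha B) = cos(-pi/3) + (sin(-pi/3)/(1/2))*B = 1/2 + (-sqrt(3))*B.
Answer: 1/2 - 97*sqrt(3)/78*γ12 - 10*sqrt(3)/39*γ14 - 4*sqrt(3)/39*γ15 - 40*sqrt(3)/39*γ24 - 16*sqrt(3)/39*γ25


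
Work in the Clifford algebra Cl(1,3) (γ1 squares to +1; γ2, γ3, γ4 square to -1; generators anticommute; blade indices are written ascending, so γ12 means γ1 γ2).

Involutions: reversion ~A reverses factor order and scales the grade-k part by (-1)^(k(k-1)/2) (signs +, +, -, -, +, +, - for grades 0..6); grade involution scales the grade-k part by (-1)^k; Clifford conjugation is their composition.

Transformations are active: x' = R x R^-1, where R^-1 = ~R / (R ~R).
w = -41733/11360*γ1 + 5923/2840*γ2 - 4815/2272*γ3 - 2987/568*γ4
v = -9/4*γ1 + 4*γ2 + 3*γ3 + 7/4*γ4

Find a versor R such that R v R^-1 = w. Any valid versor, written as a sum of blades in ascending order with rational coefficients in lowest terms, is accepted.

The midline construction: v and w both square to -23, so reflecting in their sum -67293/11360*γ1 + 17283/2840*γ2 + 2001/2272*γ3 - 1993/568*γ4 exchanges them.
Answer: -67293/11360*γ1 + 17283/2840*γ2 + 2001/2272*γ3 - 1993/568*γ4


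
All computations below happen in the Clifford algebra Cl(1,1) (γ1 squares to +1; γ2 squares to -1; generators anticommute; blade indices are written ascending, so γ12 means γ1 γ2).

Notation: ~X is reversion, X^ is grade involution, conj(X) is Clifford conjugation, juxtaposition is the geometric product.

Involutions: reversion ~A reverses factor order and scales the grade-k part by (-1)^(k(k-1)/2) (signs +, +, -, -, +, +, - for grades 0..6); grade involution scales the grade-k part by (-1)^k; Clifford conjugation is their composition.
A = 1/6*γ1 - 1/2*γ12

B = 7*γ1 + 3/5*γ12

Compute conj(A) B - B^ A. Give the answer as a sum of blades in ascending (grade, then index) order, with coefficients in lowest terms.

first term: -13/15 - 18/5*γ2
second term: -22/15 + 17/5*γ2
Answer: 3/5 - 7*γ2


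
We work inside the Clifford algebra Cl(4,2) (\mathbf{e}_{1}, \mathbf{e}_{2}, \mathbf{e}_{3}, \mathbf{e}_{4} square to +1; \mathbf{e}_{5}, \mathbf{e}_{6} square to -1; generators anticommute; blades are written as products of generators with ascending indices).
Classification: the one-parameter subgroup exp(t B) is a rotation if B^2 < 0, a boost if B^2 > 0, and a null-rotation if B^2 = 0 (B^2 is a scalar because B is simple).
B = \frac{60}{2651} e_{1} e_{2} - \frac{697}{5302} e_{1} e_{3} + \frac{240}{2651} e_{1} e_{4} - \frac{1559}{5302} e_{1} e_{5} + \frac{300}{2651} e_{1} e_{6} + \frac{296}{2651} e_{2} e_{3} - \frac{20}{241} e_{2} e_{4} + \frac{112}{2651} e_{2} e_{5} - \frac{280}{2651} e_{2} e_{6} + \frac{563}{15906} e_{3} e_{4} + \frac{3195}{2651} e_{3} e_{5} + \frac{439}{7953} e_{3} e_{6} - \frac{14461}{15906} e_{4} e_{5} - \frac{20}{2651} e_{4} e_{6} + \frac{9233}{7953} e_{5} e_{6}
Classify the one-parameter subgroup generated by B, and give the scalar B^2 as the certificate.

B^2 term by term: the squares give (\frac{60}{2651})^2*(e_{1} e_{2})^2 + (-\frac{697}{5302})^2*(e_{1} e_{3})^2 + (\frac{240}{2651})^2*(e_{1} e_{4})^2 + (-\frac{1559}{5302})^2*(e_{1} e_{5})^2 + (\frac{300}{2651})^2*(e_{1} e_{6})^2 + (\frac{296}{2651})^2*(e_{2} e_{3})^2 + (-\frac{20}{241})^2*(e_{2} e_{4})^2 + (\frac{112}{2651})^2*(e_{2} e_{5})^2 + (-\frac{280}{2651})^2*(e_{2} e_{6})^2 + (\frac{563}{15906})^2*(e_{3} e_{4})^2 + (\frac{3195}{2651})^2*(e_{3} e_{5})^2 + (\frac{439}{7953})^2*(e_{3} e_{6})^2 + (-\frac{14461}{15906})^2*(e_{4} e_{5})^2 + (-\frac{20}{2651})^2*(e_{4} e_{6})^2 + (\frac{9233}{7953})^2*(e_{5} e_{6})^2 = \frac{3600}{7027801}*(-1) + \frac{485809}{28111204}*(-1) + \frac{57600}{7027801}*(-1) + \frac{2430481}{28111204}*(+1) + \frac{90000}{7027801}*(+1) + \frac{87616}{7027801}*(-1) + \frac{400}{58081}*(-1) + \frac{12544}{7027801}*(+1) + \frac{78400}{7027801}*(+1) + \frac{316969}{253000836}*(-1) + \frac{10208025}{7027801}*(+1) + \frac{192721}{63250209}*(+1) + \frac{209120521}{253000836}*(+1) + \frac{400}{7027801}*(+1) + \frac{85248289}{63250209}*(-1) = 1 (each basis 2-blade squares to minus the product of its generators' squares); cross terms between blades sharing an index anticommute and cancel; the commuting (index-disjoint) pairs give grade-4 terms 2*c*c'*(blade product), which cancel blade by blade — e_{1} e_{2} e_{3} e_{4}: \frac{11260}{7027801} - \frac{13940}{638891} + \frac{142080}{7027801} = 0; e_{1} e_{2} e_{3} e_{5}: \frac{383400}{7027801} + \frac{78064}{7027801} - \frac{461464}{7027801} = 0; e_{1} e_{2} e_{3} e_{6}: \frac{17560}{7027801} - \frac{195160}{7027801} + \frac{177600}{7027801} = 0; e_{1} e_{2} e_{4} e_{5}: -\frac{289220}{7027801} - \frac{53760}{7027801} + \frac{31180}{638891} = 0; e_{1} e_{2} e_{4} e_{6}: -\frac{2400}{7027801} + \frac{134400}{7027801} - \frac{12000}{638891} = 0; e_{1} e_{2} e_{5} e_{6}: \frac{369320}{7027801} - \frac{436520}{7027801} + \frac{67200}{7027801} = 0; e_{1} e_{3} e_{4} e_{5}: \frac{10079317}{42166806} - \frac{1533600}{7027801} - \frac{877717}{42166806} = 0; e_{1} e_{3} e_{4} e_{6}: \frac{13940}{7027801} - \frac{70240}{7027801} + \frac{56300}{7027801} = 0; e_{1} e_{3} e_{5} e_{6}: -\frac{6435401}{21083403} + \frac{684401}{21083403} + \frac{1917000}{7027801} = 0; e_{1} e_{4} e_{5} e_{6}: \frac{1477280}{7027801} - \frac{31180}{7027801} - \frac{1446100}{7027801} = 0; e_{2} e_{3} e_{4} e_{5}: -\frac{4280456}{21083403} + \frac{127800}{638891} + \frac{63056}{21083403} = 0; e_{2} e_{3} e_{4} e_{6}: -\frac{11840}{7027801} + \frac{17560}{1916673} - \frac{157640}{21083403} = 0; e_{2} e_{3} e_{5} e_{6}: \frac{5465936}{21083403} - \frac{98336}{21083403} - \frac{1789200}{7027801} = 0; e_{2} e_{4} e_{5} e_{6}: -\frac{369320}{1916673} + \frac{4480}{7027801} + \frac{4049080}{21083403} = 0; e_{3} e_{4} e_{5} e_{6}: \frac{5198179}{63250209} + \frac{127800}{7027801} - \frac{6348379}{63250209} = 0 — confirming B is simple. So B^2 = 1.
Answer: boost, certificate B^2 = 1. The class reads off the invariant scalar 1 directly.


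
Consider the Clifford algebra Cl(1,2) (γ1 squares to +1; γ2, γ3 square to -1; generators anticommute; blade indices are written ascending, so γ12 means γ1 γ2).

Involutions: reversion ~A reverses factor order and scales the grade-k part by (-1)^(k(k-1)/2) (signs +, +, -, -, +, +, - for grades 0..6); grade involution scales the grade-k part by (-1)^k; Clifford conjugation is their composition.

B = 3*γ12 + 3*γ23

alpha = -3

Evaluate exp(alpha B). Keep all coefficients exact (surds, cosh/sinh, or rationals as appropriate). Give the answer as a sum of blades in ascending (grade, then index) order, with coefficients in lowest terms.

B^2 term by term: the squares give (3)^2*(γ12)^2 + (3)^2*(γ23)^2 = 9*(+1) + 9*(-1) = 0 (each basis 2-blade squares to minus the product of its generators' squares); cross terms between blades sharing an index anticommute and cancel. So B^2 = 0.
B^2 = 0, so the series closes: exp(alpha B) = 1 + alpha B (parabolic case).
Answer: 1 - 9*γ12 - 9*γ23


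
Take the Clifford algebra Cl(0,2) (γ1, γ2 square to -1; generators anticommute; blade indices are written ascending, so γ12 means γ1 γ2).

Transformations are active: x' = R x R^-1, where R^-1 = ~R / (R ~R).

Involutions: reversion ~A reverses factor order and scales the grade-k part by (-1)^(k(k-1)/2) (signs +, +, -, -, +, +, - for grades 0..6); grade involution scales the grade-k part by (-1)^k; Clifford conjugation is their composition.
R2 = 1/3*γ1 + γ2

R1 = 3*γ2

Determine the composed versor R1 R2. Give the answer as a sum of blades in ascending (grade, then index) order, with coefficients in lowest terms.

Distribute over the terms of R1 (each basis-blade product reordered to ascending indices, repeated generators contracted through their squares):
(3*γ2) R2 = -3 - γ12
Answer: -3 - γ12


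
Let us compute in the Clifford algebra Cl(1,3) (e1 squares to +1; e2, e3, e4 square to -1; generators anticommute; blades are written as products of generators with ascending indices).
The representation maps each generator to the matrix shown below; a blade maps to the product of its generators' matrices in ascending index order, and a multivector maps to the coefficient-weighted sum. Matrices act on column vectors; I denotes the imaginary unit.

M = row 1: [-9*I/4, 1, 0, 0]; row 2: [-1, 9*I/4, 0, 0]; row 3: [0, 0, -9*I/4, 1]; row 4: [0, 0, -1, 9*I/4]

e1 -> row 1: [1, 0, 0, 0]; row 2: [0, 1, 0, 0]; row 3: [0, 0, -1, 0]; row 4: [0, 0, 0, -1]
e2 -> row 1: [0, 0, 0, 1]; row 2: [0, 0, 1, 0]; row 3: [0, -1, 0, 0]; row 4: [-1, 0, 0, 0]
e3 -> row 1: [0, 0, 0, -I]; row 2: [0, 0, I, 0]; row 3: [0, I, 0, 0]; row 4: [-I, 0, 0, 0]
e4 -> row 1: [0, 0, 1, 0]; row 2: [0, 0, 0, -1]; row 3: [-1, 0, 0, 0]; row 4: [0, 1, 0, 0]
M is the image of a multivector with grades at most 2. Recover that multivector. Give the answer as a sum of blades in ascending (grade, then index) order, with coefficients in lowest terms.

Method: the blade images are trace-orthogonal — tr(rho(e_A) rho(e_B)^-1) = 4 if A = B and 0 otherwise — and rho(e_A)^-1 = (e_A)^2 * rho(e_A) with (e_A)^2 = +1 or -1, so the coefficient of e_A in the preimage is (e_A)^2 * tr(M rho(e_A))/4.
Nonzero projections over blades of grade <= 2: e2 e3: (e2 e3)^2 = -1, tr(M rho(e2 e3)) = -9, coefficient 9/4; e2 e4: (e2 e4)^2 = -1, tr(M rho(e2 e4)) = -4, coefficient 1. Every other blade of grade <= 2 projects to 0.
Answer: 9/4*e2 e3 + e2 e4


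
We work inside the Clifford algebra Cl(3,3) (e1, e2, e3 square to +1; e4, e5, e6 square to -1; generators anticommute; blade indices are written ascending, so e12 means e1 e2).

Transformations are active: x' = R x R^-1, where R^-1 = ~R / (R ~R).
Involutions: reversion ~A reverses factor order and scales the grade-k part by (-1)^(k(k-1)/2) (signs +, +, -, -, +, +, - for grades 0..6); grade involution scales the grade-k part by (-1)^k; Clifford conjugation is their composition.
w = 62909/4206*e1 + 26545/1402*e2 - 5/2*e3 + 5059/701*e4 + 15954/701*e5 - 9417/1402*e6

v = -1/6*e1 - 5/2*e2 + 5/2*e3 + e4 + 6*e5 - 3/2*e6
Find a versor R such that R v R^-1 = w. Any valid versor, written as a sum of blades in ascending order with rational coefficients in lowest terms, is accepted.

Here q(v) = q(w) = -481/18; the classical choice R = v + w = 10368/701*e1 + 11520/701*e2 + 5760/701*e4 + 20160/701*e5 - 5760/701*e6 then realises v -> w under the sandwich.
Answer: 10368/701*e1 + 11520/701*e2 + 5760/701*e4 + 20160/701*e5 - 5760/701*e6
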